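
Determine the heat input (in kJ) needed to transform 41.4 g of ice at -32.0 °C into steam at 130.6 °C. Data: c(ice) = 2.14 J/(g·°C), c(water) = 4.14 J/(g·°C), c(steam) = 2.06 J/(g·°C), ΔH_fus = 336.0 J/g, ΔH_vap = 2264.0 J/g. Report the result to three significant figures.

q1 (heat ice -32.0→0.0 °C): 41.4 × 2.14 × 32.0 = 2835 J
q2 (melt at 0 °C): 41.4 × 336.0 = 13910 J
q3 (heat water 0.0→100.0 °C): 41.4 × 4.14 × 100.0 = 17140 J
q4 (vaporize at 100 °C): 41.4 × 2264.0 = 93730 J
q5 (heat steam 100.0→130.6 °C): 41.4 × 2.06 × 30.6 = 2610 J
Total: 2835 + 13910 + 17140 + 93730 + 2610 = 130225 J = 130 kJ

q = 130 kJ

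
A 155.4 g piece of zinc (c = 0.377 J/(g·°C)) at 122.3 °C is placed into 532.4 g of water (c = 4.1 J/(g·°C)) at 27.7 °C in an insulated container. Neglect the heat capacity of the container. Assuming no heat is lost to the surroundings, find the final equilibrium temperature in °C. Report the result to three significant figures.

Heat lost by zinc = heat gained by water.
(155.4)(0.377)(122.3 − T) = (532.4)(4.1)(T − 27.7)
58.5858 (122.3 − T) = 2182.84 (T − 27.7)
7165.0 − 58.5858 T = 2182.84 T − 60465
67630.0 = 2241.4258 T
T = 30.17 °C

T_f = 30.2 °C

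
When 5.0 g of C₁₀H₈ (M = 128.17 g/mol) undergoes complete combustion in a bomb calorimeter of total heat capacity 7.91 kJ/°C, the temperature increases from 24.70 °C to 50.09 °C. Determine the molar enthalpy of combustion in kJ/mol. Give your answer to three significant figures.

ΔT = 50.09 − 24.70 = 25.39 °C
q_cal = C_cal × ΔT = 7.91 × 25.39 = 200.8349 kJ
n = 5.0 / 128.17 = 0.03901 mol
q_rxn = −q_cal = -200.8349 kJ
ΔH = -200.8349 / 0.03901 = -5148 kJ/mol

ΔH = -5150 kJ/mol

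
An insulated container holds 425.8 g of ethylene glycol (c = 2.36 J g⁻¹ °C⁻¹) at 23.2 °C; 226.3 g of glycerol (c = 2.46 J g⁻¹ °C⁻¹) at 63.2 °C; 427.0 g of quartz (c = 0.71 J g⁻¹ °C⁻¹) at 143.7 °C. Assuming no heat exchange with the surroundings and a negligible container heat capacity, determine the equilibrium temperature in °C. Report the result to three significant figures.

Σ mᵢcᵢ(T − Tᵢ) = 0  ⇒  T = Σ mᵢcᵢTᵢ / Σ mᵢcᵢ
Σ mᵢcᵢ = 425.8×2.36 + 226.3×2.46 + 427.0×0.71 = 1864.756
Σ mᵢcᵢTᵢ = 1004.888×23.2 + 556.698×63.2 + 303.17×143.7 = 102060
T = 102060 / 1864.756 = 54.73 °C

T_f = 54.7 °C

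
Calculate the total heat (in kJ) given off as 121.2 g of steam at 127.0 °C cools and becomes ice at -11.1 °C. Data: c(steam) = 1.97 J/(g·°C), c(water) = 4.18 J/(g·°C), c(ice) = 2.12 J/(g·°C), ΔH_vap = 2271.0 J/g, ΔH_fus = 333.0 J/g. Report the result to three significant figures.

q = 376 kJ

q1 (cool steam 127.0→100 °C): 121.2 × 1.97 × 27.0 = 6447 J
q2 (condense at 100 °C): 121.2 × 2271.0 = 275245 J
q3 (cool water 100→0 °C): 121.2 × 4.18 × 100.0 = 50662 J
q4 (freeze at 0 °C): 121.2 × 333.0 = 40360 J
q5 (cool ice 0→-11.1 °C): 121.2 × 2.12 × 11.1 = 2852 J
Total: 6447 + 275245 + 50662 + 40360 + 2852 = 375566 J = 376 kJ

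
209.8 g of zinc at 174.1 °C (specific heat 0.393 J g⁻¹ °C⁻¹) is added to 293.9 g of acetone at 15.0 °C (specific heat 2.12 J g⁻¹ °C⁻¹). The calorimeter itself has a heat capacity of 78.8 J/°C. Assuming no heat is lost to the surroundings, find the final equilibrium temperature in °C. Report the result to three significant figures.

T_f = 31.7 °C

Heat lost by zinc = heat gained by acetone + calorimeter.
(209.8)(0.393)(174.1 − T) = [(293.9)(2.12) + 78.8](T − 15.0)
82.4514 (174.1 − T) = 701.868 (T − 15.0)
14355 − 82.4514 T = 701.868 T − 10528
24883 = 784.3194 T
T = 31.73 °C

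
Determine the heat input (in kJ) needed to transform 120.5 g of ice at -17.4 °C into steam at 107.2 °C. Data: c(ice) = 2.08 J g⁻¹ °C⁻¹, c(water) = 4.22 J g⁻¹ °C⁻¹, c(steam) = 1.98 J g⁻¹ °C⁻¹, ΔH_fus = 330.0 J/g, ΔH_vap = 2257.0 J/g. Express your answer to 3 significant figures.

q1 (heat ice -17.4→0.0 °C): 120.5 × 2.08 × 17.4 = 4361 J
q2 (melt at 0 °C): 120.5 × 330.0 = 39765 J
q3 (heat water 0.0→100.0 °C): 120.5 × 4.22 × 100.0 = 50851 J
q4 (vaporize at 100 °C): 120.5 × 2257.0 = 271969 J
q5 (heat steam 100.0→107.2 °C): 120.5 × 1.98 × 7.2 = 1718 J
Total: 4361 + 39765 + 50851 + 271969 + 1718 = 368664 J = 369 kJ

q = 369 kJ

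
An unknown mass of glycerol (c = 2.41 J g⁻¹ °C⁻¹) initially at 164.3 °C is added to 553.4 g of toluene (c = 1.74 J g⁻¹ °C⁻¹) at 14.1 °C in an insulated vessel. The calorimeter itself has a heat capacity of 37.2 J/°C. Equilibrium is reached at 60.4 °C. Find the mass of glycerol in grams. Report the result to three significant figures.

q_gained = (553.4 × 1.74 + 37.2) × (60.4 − 14.1) = 46310 J
q_lost = m × 2.41 × (164.3 − 60.4) = 250.399 m
m = 46310 / 250.399 = 185 g

m = 185 g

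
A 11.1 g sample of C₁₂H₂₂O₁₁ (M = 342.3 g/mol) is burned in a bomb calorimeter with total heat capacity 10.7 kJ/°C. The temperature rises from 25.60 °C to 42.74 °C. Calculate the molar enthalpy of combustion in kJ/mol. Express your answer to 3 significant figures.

ΔT = 42.74 − 25.60 = 17.14 °C
q_cal = C_cal × ΔT = 10.7 × 17.14 = 183.398 kJ
n = 11.1 / 342.3 = 0.03243 mol
q_rxn = −q_cal = -183.398 kJ
ΔH = -183.398 / 0.03243 = -5655 kJ/mol

ΔH = -5660 kJ/mol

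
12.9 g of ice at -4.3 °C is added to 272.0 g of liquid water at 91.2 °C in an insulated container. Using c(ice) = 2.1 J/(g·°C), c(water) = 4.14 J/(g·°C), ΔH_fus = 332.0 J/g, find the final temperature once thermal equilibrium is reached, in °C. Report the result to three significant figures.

Heat to bring ice to 0 °C and melt it: q₁ = 12.9×2.1×4.3 + 12.9×332.0 = 4399.3 J
Heat the water can supply cooling to 0 °C: 272.0×4.14×91.2 = 102698 J > q₁, so all ice melts.
Energy balance: 272.0×4.14×(91.2 − T) = 4399.3 + 12.9×4.14×(T − 0)
1126.08(91.2 − T) = 4399.3 + 53.406 T
102698 − 4399.3 = 1179.486 T
T = 98298.7 / 1179.486 = 83.34 °C

T_f = 83.3 °C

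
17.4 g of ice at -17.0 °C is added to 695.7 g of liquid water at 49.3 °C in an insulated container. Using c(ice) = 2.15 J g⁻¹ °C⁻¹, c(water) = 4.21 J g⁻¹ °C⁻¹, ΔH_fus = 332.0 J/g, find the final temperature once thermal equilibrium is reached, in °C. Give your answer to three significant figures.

Heat to bring ice to 0 °C and melt it: q₁ = 17.4×2.15×17.0 + 17.4×332.0 = 6412.8 J
Heat the water can supply cooling to 0 °C: 695.7×4.21×49.3 = 144395 J > q₁, so all ice melts.
Energy balance: 695.7×4.21×(49.3 − T) = 6412.8 + 17.4×4.21×(T − 0)
2928.897(49.3 − T) = 6412.8 + 73.254 T
144395 − 6412.8 = 3002.151 T
T = 137982.2 / 3002.151 = 45.96 °C

T_f = 46.0 °C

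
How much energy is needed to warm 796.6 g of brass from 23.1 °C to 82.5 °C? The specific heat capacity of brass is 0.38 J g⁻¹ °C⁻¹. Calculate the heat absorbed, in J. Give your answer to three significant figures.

q = m c ΔT = 796.6 × 0.38 × (82.5 − 23.1)
q = 796.6 × 0.38 × 59.4 = 17980 J

q = 18000 J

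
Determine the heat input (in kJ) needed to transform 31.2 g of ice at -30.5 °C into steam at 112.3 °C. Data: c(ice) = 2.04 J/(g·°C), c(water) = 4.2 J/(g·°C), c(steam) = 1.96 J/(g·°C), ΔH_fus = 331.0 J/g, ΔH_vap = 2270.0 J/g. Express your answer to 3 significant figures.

q = 96.9 kJ

q1 (heat ice -30.5→0.0 °C): 31.2 × 2.04 × 30.5 = 1941 J
q2 (melt at 0 °C): 31.2 × 331.0 = 10327 J
q3 (heat water 0.0→100.0 °C): 31.2 × 4.2 × 100.0 = 13104 J
q4 (vaporize at 100 °C): 31.2 × 2270.0 = 70824 J
q5 (heat steam 100.0→112.3 °C): 31.2 × 1.96 × 12.3 = 752 J
Total: 1941 + 10327 + 13104 + 70824 + 752 = 96948 J = 96.9 kJ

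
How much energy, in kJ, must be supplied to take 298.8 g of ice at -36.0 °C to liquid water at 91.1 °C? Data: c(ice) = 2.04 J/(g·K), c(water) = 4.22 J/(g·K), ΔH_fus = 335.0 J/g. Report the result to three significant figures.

q = 237 kJ

q1 (heat ice -36.0→0.0 °C): 298.8 × 2.04 × 36.0 = 21944 J
q2 (melt at 0 °C): 298.8 × 335.0 = 100098 J
q3 (heat water 0.0→91.1 °C): 298.8 × 4.22 × 91.1 = 114871 J
Total: 21944 + 100098 + 114871 = 236913 J = 237 kJ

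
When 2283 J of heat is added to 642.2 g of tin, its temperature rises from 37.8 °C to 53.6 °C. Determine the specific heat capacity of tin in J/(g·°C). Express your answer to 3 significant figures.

c = 0.225 J/(g·°C)

c = q / (m ΔT) = 2283 / (642.2 × 15.8)
c = 2283 / 10146.76 = 0.225 J/(g·°C)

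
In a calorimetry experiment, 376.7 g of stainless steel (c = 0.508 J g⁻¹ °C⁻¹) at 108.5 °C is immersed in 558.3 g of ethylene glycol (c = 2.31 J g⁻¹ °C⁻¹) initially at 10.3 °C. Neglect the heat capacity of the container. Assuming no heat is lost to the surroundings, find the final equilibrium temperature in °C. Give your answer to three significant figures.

T_f = 23.0 °C

Heat lost by stainless steel = heat gained by ethylene glycol.
(376.7)(0.508)(108.5 − T) = (558.3)(2.31)(T − 10.3)
191.3636 (108.5 − T) = 1289.673 (T − 10.3)
20763 − 191.3636 T = 1289.673 T − 13284
34047 = 1481.0366 T
T = 22.99 °C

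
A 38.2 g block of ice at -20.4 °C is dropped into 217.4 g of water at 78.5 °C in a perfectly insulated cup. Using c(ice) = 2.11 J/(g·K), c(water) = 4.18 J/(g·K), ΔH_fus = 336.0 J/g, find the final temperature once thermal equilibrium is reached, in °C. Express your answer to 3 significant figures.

T_f = 53.2 °C

Heat to bring ice to 0 °C and melt it: q₁ = 38.2×2.11×20.4 + 38.2×336.0 = 14479 J
Heat the water can supply cooling to 0 °C: 217.4×4.18×78.5 = 71335.5 J > q₁, so all ice melts.
Energy balance: 217.4×4.18×(78.5 − T) = 14479 + 38.2×4.18×(T − 0)
908.732(78.5 − T) = 14479 + 159.676 T
71335.5 − 14479 = 1068.408 T
T = 56856.5 / 1068.408 = 53.22 °C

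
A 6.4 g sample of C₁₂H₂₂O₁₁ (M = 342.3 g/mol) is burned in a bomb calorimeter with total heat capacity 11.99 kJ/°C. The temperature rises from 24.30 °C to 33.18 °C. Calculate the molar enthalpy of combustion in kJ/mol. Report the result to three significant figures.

ΔH = -5690 kJ/mol

ΔT = 33.18 − 24.30 = 8.88 °C
q_cal = C_cal × ΔT = 11.99 × 8.88 = 106.4712 kJ
n = 6.4 / 342.3 = 0.01870 mol
q_rxn = −q_cal = -106.4712 kJ
ΔH = -106.4712 / 0.01870 = -5694 kJ/mol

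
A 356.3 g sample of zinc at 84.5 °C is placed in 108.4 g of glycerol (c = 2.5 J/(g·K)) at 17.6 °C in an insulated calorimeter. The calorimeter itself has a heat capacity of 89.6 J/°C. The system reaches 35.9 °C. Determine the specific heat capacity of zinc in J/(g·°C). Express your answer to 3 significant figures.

c = 0.381 J/(g·°C)

q_gained = (108.4 × 2.5 + 89.6) × (35.9 − 17.6) = 6599 J
q_lost = 356.3 × c × (84.5 − 35.9) = 17316.18 c
Set equal: c = 6599 / 17316.18 = 0.381 J/(g·°C)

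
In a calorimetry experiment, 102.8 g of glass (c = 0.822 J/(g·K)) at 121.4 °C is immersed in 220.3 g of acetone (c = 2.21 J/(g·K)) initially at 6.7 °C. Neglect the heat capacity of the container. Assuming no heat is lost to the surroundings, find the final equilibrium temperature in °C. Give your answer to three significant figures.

T_f = 23.7 °C

Heat lost by glass = heat gained by acetone.
(102.8)(0.822)(121.4 − T) = (220.3)(2.21)(T − 6.7)
84.5016 (121.4 − T) = 486.863 (T − 6.7)
10258 − 84.5016 T = 486.863 T − 3262.0
13520.0 = 571.3646 T
T = 23.66 °C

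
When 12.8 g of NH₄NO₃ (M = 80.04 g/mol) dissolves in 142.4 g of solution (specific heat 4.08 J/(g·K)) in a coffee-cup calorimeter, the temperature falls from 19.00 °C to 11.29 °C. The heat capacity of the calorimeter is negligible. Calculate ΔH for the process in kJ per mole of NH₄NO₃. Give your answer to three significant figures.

ΔH = 28.0 kJ/mol

|ΔT| = |11.29 − 19.00| = 7.71 °C
|q_surr| = (142.4 × 4.08) × 7.71 = 580.992 × 7.71 = 4479 J
n(NH₄NO₃) = 12.8 / 80.04 = 0.1599 mol
Temperature fell, so q_rxn = +|q_surr| = 4.479 kJ
ΔH = q_rxn / n = 28.01 kJ/mol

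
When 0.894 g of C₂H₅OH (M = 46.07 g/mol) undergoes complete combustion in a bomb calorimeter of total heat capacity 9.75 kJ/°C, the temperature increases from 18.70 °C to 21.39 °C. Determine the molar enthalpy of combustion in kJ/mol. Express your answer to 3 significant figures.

ΔT = 21.39 − 18.70 = 2.69 °C
q_cal = C_cal × ΔT = 9.75 × 2.69 = 26.2275 kJ
n = 0.894 / 46.07 = 0.01941 mol
q_rxn = −q_cal = -26.2275 kJ
ΔH = -26.2275 / 0.01941 = -1351 kJ/mol

ΔH = -1350 kJ/mol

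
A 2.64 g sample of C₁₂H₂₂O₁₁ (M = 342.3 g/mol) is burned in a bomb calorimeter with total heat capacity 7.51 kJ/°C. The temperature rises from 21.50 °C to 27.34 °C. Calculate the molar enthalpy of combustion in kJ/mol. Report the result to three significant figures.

ΔH = -5690 kJ/mol

ΔT = 27.34 − 21.50 = 5.84 °C
q_cal = C_cal × ΔT = 7.51 × 5.84 = 43.8584 kJ
n = 2.64 / 342.3 = 0.007713 mol
q_rxn = −q_cal = -43.8584 kJ
ΔH = -43.8584 / 0.007713 = -5686 kJ/mol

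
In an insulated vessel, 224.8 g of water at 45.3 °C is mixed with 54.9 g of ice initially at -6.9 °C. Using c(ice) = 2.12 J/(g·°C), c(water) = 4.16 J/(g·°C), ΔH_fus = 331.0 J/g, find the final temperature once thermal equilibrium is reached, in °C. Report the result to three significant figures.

T_f = 20.1 °C

Heat to bring ice to 0 °C and melt it: q₁ = 54.9×2.12×6.9 + 54.9×331.0 = 18975 J
Heat the water can supply cooling to 0 °C: 224.8×4.16×45.3 = 42363.1 J > q₁, so all ice melts.
Energy balance: 224.8×4.16×(45.3 − T) = 18975 + 54.9×4.16×(T − 0)
935.168(45.3 − T) = 18975 + 228.384 T
42363.1 − 18975 = 1163.552 T
T = 23388.1 / 1163.552 = 20.10 °C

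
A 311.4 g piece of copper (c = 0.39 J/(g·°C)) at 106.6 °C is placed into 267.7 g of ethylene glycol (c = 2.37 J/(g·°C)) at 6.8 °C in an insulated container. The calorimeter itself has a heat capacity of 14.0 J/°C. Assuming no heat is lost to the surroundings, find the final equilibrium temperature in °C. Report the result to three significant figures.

Heat lost by copper = heat gained by ethylene glycol + calorimeter.
(311.4)(0.39)(106.6 − T) = [(267.7)(2.37) + 14.0](T − 6.8)
121.446 (106.6 − T) = 648.449 (T − 6.8)
12946 − 121.446 T = 648.449 T − 4409.5
17355.5 = 769.895 T
T = 22.54 °C

T_f = 22.5 °C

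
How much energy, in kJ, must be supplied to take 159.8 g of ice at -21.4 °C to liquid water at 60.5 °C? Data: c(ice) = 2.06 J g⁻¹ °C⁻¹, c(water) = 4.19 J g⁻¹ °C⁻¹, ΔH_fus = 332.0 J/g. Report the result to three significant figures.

q1 (heat ice -21.4→0.0 °C): 159.8 × 2.06 × 21.4 = 7045 J
q2 (melt at 0 °C): 159.8 × 332.0 = 53054 J
q3 (heat water 0.0→60.5 °C): 159.8 × 4.19 × 60.5 = 40509 J
Total: 7045 + 53054 + 40509 = 100608 J = 101 kJ

q = 101 kJ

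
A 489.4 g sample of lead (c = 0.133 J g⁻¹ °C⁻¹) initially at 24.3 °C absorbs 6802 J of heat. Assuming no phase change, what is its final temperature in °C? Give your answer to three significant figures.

ΔT = q / (m c) = 6802 / (489.4 × 0.133) = 104.5 °C
T_f = 24.3 + 104.5 = 128.8 °C

T_f = 129 °C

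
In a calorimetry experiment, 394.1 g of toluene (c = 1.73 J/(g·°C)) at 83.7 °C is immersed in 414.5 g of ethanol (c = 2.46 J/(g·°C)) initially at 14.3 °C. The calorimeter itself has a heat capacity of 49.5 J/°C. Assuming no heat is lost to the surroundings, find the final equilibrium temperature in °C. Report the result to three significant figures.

T_f = 41.3 °C

Heat lost by toluene = heat gained by ethanol + calorimeter.
(394.1)(1.73)(83.7 − T) = [(414.5)(2.46) + 49.5](T − 14.3)
681.793 (83.7 − T) = 1069.17 (T − 14.3)
57066 − 681.793 T = 1069.17 T − 15289
72355 = 1750.963 T
T = 41.32 °C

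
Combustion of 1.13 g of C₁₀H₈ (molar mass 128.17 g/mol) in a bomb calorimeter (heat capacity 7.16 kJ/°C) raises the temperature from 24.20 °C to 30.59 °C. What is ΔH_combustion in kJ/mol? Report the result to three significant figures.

ΔH = -5190 kJ/mol

ΔT = 30.59 − 24.20 = 6.39 °C
q_cal = C_cal × ΔT = 7.16 × 6.39 = 45.7524 kJ
n = 1.13 / 128.17 = 0.008816 mol
q_rxn = −q_cal = -45.7524 kJ
ΔH = -45.7524 / 0.008816 = -5190 kJ/mol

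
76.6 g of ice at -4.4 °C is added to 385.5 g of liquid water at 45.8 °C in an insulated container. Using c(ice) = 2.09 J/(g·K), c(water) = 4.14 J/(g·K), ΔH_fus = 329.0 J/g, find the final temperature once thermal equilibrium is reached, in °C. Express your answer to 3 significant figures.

Heat to bring ice to 0 °C and melt it: q₁ = 76.6×2.09×4.4 + 76.6×329.0 = 25906 J
Heat the water can supply cooling to 0 °C: 385.5×4.14×45.8 = 73095.4 J > q₁, so all ice melts.
Energy balance: 385.5×4.14×(45.8 − T) = 25906 + 76.6×4.14×(T − 0)
1595.97(45.8 − T) = 25906 + 317.124 T
73095.4 − 25906 = 1913.094 T
T = 47189.4 / 1913.094 = 24.67 °C

T_f = 24.7 °C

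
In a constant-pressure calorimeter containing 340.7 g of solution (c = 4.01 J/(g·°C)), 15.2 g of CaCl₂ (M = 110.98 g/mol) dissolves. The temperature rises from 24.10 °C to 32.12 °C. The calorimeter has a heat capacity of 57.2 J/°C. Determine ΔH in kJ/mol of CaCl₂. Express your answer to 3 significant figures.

|ΔT| = |32.12 − 24.10| = 8.02 °C
|q_surr| = (340.7 × 4.01 + 57.2) × 8.02 = 1423.407 × 8.02 = 11415.7 J
n(CaCl₂) = 15.2 / 110.98 = 0.136962 mol
Temperature rose, so q_rxn = −|q_surr| = -11.4157 kJ
ΔH = q_rxn / n = -83.349 kJ/mol

ΔH = -83.3 kJ/mol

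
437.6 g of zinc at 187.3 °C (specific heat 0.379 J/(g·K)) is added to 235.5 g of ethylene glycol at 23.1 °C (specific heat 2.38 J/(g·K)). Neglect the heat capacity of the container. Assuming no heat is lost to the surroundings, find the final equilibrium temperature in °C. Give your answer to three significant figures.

Heat lost by zinc = heat gained by ethylene glycol.
(437.6)(0.379)(187.3 − T) = (235.5)(2.38)(T − 23.1)
165.8504 (187.3 − T) = 560.49 (T − 23.1)
31064 − 165.8504 T = 560.49 T − 12947
44011 = 726.3404 T
T = 60.59 °C

T_f = 60.6 °C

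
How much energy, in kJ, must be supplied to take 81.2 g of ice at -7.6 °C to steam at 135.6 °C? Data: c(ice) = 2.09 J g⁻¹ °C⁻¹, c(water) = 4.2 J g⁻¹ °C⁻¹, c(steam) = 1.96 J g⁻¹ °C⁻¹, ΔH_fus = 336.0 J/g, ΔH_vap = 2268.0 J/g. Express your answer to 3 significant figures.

q1 (heat ice -7.6→0.0 °C): 81.2 × 2.09 × 7.6 = 1290 J
q2 (melt at 0 °C): 81.2 × 336.0 = 27283 J
q3 (heat water 0.0→100.0 °C): 81.2 × 4.2 × 100.0 = 34104 J
q4 (vaporize at 100 °C): 81.2 × 2268.0 = 184162 J
q5 (heat steam 100.0→135.6 °C): 81.2 × 1.96 × 35.6 = 5666 J
Total: 1290 + 27283 + 34104 + 184162 + 5666 = 252505 J = 253 kJ

q = 253 kJ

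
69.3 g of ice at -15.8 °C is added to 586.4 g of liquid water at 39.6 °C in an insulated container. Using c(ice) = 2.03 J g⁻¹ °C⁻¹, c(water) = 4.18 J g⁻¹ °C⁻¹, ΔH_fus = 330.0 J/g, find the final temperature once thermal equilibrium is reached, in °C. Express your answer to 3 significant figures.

Heat to bring ice to 0 °C and melt it: q₁ = 69.3×2.03×15.8 + 69.3×330.0 = 25092 J
Heat the water can supply cooling to 0 °C: 586.4×4.18×39.6 = 97065.6 J > q₁, so all ice melts.
Energy balance: 586.4×4.18×(39.6 − T) = 25092 + 69.3×4.18×(T − 0)
2451.152(39.6 − T) = 25092 + 289.674 T
97065.6 − 25092 = 2740.826 T
T = 71973.6 / 2740.826 = 26.26 °C

T_f = 26.3 °C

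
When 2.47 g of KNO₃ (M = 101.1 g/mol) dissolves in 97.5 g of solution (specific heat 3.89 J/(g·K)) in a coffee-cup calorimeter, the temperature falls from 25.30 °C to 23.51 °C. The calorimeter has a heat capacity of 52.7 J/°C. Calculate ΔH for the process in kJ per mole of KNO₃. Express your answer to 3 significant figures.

ΔH = 31.6 kJ/mol

|ΔT| = |23.51 − 25.30| = 1.79 °C
|q_surr| = (97.5 × 3.89 + 52.7) × 1.79 = 431.975 × 1.79 = 773.2 J
n(KNO₃) = 2.47 / 101.1 = 0.02443 mol
Temperature fell, so q_rxn = +|q_surr| = 0.7732 kJ
ΔH = q_rxn / n = 31.6496 kJ/mol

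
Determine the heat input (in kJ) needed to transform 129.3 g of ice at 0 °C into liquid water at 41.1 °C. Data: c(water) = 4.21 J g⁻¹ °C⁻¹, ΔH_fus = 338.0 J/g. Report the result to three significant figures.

q1 (melt at 0 °C): 129.3 × 338.0 = 43703 J
q2 (heat water 0.0→41.1 °C): 129.3 × 4.21 × 41.1 = 22373 J
Total: 43703 + 22373 = 66076 J = 66.1 kJ

q = 66.1 kJ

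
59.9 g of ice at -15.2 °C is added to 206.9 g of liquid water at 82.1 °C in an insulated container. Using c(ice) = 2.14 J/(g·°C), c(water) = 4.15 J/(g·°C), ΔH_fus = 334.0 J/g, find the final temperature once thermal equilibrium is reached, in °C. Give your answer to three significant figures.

T_f = 43.8 °C

Heat to bring ice to 0 °C and melt it: q₁ = 59.9×2.14×15.2 + 59.9×334.0 = 21955 J
Heat the water can supply cooling to 0 °C: 206.9×4.15×82.1 = 70493.9 J > q₁, so all ice melts.
Energy balance: 206.9×4.15×(82.1 − T) = 21955 + 59.9×4.15×(T − 0)
858.635(82.1 − T) = 21955 + 248.585 T
70493.9 − 21955 = 1107.220 T
T = 48538.9 / 1107.220 = 43.84 °C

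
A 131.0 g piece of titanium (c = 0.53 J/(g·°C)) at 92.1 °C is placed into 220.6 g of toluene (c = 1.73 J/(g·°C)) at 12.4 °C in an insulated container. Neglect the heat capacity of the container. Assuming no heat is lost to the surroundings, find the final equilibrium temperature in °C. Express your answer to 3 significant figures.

T_f = 24.7 °C

Heat lost by titanium = heat gained by toluene.
(131.0)(0.53)(92.1 − T) = (220.6)(1.73)(T − 12.4)
69.43 (92.1 − T) = 381.638 (T − 12.4)
6394.5 − 69.43 T = 381.638 T − 4732.3
11126.8 = 451.068 T
T = 24.67 °C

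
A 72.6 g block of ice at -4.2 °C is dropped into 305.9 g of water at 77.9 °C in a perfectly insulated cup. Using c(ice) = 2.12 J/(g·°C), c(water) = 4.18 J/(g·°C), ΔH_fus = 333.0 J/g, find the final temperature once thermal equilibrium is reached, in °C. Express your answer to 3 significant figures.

T_f = 47.3 °C

Heat to bring ice to 0 °C and melt it: q₁ = 72.6×2.12×4.2 + 72.6×333.0 = 24822 J
Heat the water can supply cooling to 0 °C: 305.9×4.18×77.9 = 99607.8 J > q₁, so all ice melts.
Energy balance: 305.9×4.18×(77.9 − T) = 24822 + 72.6×4.18×(T − 0)
1278.662(77.9 − T) = 24822 + 303.468 T
99607.8 − 24822 = 1582.130 T
T = 74785.8 / 1582.130 = 47.27 °C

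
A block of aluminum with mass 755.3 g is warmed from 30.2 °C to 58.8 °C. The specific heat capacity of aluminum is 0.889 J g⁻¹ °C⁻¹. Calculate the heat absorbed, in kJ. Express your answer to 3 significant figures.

q = m c ΔT = 755.3 × 0.889 × (58.8 − 30.2)
q = 755.3 × 0.889 × 28.6 = 19200 J = 19.2 kJ

q = 19.2 kJ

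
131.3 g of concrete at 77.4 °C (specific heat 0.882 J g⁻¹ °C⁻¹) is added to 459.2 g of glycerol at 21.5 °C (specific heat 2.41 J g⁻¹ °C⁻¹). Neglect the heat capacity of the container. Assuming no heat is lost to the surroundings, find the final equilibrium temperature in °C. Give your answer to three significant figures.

Heat lost by concrete = heat gained by glycerol.
(131.3)(0.882)(77.4 − T) = (459.2)(2.41)(T − 21.5)
115.8066 (77.4 − T) = 1106.672 (T − 21.5)
8963.4 − 115.8066 T = 1106.672 T − 23793
32756.4 = 1222.4786 T
T = 26.80 °C

T_f = 26.8 °C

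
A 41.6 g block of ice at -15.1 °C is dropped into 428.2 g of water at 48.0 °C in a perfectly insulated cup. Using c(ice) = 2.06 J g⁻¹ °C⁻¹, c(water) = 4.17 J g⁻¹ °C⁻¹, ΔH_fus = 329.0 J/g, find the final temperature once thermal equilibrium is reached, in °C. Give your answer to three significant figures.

T_f = 36.1 °C

Heat to bring ice to 0 °C and melt it: q₁ = 41.6×2.06×15.1 + 41.6×329.0 = 14980 J
Heat the water can supply cooling to 0 °C: 428.2×4.17×48.0 = 85708.5 J > q₁, so all ice melts.
Energy balance: 428.2×4.17×(48.0 − T) = 14980 + 41.6×4.17×(T − 0)
1785.594(48.0 − T) = 14980 + 173.472 T
85708.5 − 14980 = 1959.066 T
T = 70728.5 / 1959.066 = 36.10 °C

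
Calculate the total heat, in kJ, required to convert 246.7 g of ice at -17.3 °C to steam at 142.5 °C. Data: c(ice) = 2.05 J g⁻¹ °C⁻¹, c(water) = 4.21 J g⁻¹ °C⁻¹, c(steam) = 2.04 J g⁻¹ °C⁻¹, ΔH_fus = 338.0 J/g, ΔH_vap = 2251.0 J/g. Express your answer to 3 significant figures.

q = 773 kJ

q1 (heat ice -17.3→0.0 °C): 246.7 × 2.05 × 17.3 = 8749 J
q2 (melt at 0 °C): 246.7 × 338.0 = 83385 J
q3 (heat water 0.0→100.0 °C): 246.7 × 4.21 × 100.0 = 103861 J
q4 (vaporize at 100 °C): 246.7 × 2251.0 = 555322 J
q5 (heat steam 100.0→142.5 °C): 246.7 × 2.04 × 42.5 = 21389 J
Total: 8749 + 83385 + 103861 + 555322 + 21389 = 772706 J = 773 kJ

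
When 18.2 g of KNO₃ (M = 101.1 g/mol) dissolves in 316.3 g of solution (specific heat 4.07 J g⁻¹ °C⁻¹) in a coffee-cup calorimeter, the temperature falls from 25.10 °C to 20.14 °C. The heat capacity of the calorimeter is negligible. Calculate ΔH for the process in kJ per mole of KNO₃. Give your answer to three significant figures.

|ΔT| = |20.14 − 25.10| = 4.96 °C
|q_surr| = (316.3 × 4.07) × 4.96 = 1287.341 × 4.96 = 6385 J
n(KNO₃) = 18.2 / 101.1 = 0.1800 mol
Temperature fell, so q_rxn = +|q_surr| = 6.385 kJ
ΔH = q_rxn / n = 35.47 kJ/mol

ΔH = 35.5 kJ/mol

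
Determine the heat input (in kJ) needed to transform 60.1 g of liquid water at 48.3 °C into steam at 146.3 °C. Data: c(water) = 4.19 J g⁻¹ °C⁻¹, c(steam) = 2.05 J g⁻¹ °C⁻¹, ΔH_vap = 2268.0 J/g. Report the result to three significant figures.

q1 (heat water 48.3→100.0 °C): 60.1 × 4.19 × 51.7 = 13019 J
q2 (vaporize at 100 °C): 60.1 × 2268.0 = 136307 J
q3 (heat steam 100.0→146.3 °C): 60.1 × 2.05 × 46.3 = 5704 J
Total: 13019 + 136307 + 5704 = 155030 J = 155 kJ

q = 155 kJ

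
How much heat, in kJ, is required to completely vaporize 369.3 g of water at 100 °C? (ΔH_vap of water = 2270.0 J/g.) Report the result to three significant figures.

q = m × ΔH_vap = 369.3 × 2270.0 = 838300 J = 838 kJ

q = 838 kJ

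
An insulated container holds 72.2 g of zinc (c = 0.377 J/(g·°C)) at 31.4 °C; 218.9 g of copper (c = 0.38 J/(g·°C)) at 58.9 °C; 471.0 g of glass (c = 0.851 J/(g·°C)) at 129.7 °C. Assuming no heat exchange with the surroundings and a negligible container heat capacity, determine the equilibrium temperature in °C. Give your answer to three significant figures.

Σ mᵢcᵢ(T − Tᵢ) = 0  ⇒  T = Σ mᵢcᵢTᵢ / Σ mᵢcᵢ
Σ mᵢcᵢ = 72.2×0.377 + 218.9×0.38 + 471.0×0.851 = 511.2224
Σ mᵢcᵢTᵢ = 27.2194×31.4 + 83.182×58.9 + 400.821×129.7 = 57741
T = 57741 / 511.2224 = 112.9 °C

T_f = 113 °C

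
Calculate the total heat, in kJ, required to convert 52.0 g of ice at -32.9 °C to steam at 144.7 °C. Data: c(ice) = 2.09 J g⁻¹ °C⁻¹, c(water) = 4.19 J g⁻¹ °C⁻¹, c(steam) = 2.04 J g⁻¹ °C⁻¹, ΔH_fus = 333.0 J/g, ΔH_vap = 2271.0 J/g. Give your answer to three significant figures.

q1 (heat ice -32.9→0.0 °C): 52.0 × 2.09 × 32.9 = 3576 J
q2 (melt at 0 °C): 52.0 × 333.0 = 17316 J
q3 (heat water 0.0→100.0 °C): 52.0 × 4.19 × 100.0 = 21788 J
q4 (vaporize at 100 °C): 52.0 × 2271.0 = 118092 J
q5 (heat steam 100.0→144.7 °C): 52.0 × 2.04 × 44.7 = 4742 J
Total: 3576 + 17316 + 21788 + 118092 + 4742 = 165514 J = 166 kJ

q = 166 kJ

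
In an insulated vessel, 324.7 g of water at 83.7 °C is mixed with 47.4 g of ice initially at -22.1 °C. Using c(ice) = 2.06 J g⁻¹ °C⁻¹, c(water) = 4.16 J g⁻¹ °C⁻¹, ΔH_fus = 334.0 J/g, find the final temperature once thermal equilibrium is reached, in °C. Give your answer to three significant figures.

T_f = 61.4 °C

Heat to bring ice to 0 °C and melt it: q₁ = 47.4×2.06×22.1 + 47.4×334.0 = 17990 J
Heat the water can supply cooling to 0 °C: 324.7×4.16×83.7 = 113058 J > q₁, so all ice melts.
Energy balance: 324.7×4.16×(83.7 − T) = 17990 + 47.4×4.16×(T − 0)
1350.752(83.7 − T) = 17990 + 197.184 T
113058 − 17990 = 1547.936 T
T = 95068 / 1547.936 = 61.42 °C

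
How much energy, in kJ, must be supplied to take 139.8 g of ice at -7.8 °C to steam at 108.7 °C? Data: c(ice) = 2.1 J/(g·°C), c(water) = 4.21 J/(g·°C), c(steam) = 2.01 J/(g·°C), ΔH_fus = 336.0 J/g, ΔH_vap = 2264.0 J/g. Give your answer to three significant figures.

q = 427 kJ

q1 (heat ice -7.8→0.0 °C): 139.8 × 2.1 × 7.8 = 2290 J
q2 (melt at 0 °C): 139.8 × 336.0 = 46973 J
q3 (heat water 0.0→100.0 °C): 139.8 × 4.21 × 100.0 = 58856 J
q4 (vaporize at 100 °C): 139.8 × 2264.0 = 316507 J
q5 (heat steam 100.0→108.7 °C): 139.8 × 2.01 × 8.7 = 2445 J
Total: 2290 + 46973 + 58856 + 316507 + 2445 = 427071 J = 427 kJ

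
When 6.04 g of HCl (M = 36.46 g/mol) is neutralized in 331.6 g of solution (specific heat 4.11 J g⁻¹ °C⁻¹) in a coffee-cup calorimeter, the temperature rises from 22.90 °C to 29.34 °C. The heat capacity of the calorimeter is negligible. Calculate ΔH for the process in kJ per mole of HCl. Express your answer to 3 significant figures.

|ΔT| = |29.34 − 22.90| = 6.44 °C
|q_surr| = (331.6 × 4.11) × 6.44 = 1362.876 × 6.44 = 8777 J
n(HCl) = 6.04 / 36.46 = 0.1657 mol
Temperature rose, so q_rxn = −|q_surr| = -8.777 kJ
ΔH = q_rxn / n = -52.97 kJ/mol

ΔH = -53.0 kJ/mol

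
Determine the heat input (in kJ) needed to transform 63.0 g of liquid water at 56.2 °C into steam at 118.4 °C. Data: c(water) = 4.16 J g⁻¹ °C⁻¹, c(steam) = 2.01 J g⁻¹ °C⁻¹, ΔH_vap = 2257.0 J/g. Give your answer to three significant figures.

q1 (heat water 56.2→100.0 °C): 63.0 × 4.16 × 43.8 = 11479 J
q2 (vaporize at 100 °C): 63.0 × 2257.0 = 142191 J
q3 (heat steam 100.0→118.4 °C): 63.0 × 2.01 × 18.4 = 2330 J
Total: 11479 + 142191 + 2330 = 156000 J = 156 kJ

q = 156 kJ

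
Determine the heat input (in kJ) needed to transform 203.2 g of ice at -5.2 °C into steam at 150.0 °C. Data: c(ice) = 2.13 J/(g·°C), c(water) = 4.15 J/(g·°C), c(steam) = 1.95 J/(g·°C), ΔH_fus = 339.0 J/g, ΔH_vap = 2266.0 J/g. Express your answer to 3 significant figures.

q = 636 kJ

q1 (heat ice -5.2→0.0 °C): 203.2 × 2.13 × 5.2 = 2251 J
q2 (melt at 0 °C): 203.2 × 339.0 = 68885 J
q3 (heat water 0.0→100.0 °C): 203.2 × 4.15 × 100.0 = 84328 J
q4 (vaporize at 100 °C): 203.2 × 2266.0 = 460451 J
q5 (heat steam 100.0→150.0 °C): 203.2 × 1.95 × 50.0 = 19812 J
Total: 2251 + 68885 + 84328 + 460451 + 19812 = 635727 J = 636 kJ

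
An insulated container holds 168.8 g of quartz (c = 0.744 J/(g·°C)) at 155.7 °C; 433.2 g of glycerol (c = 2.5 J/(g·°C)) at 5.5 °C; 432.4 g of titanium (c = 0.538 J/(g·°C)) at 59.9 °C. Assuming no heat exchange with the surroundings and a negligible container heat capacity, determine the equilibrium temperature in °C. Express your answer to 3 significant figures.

Σ mᵢcᵢ(T − Tᵢ) = 0  ⇒  T = Σ mᵢcᵢTᵢ / Σ mᵢcᵢ
Σ mᵢcᵢ = 168.8×0.744 + 433.2×2.5 + 432.4×0.538 = 1441.2184
Σ mᵢcᵢTᵢ = 125.5872×155.7 + 1083×5.5 + 232.6312×59.9 = 39445
T = 39445 / 1441.2184 = 27.37 °C

T_f = 27.4 °C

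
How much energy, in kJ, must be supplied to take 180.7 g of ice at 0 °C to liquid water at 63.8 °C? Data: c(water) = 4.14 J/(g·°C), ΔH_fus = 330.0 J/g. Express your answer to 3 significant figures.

q1 (melt at 0 °C): 180.7 × 330.0 = 59631 J
q2 (heat water 0.0→63.8 °C): 180.7 × 4.14 × 63.8 = 47729 J
Total: 59631 + 47729 = 107360 J = 107 kJ

q = 107 kJ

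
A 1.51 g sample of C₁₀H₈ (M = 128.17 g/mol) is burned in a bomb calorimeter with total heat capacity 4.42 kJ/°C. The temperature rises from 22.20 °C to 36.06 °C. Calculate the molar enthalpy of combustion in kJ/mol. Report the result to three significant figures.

ΔH = -5200 kJ/mol

ΔT = 36.06 − 22.20 = 13.86 °C
q_cal = C_cal × ΔT = 4.42 × 13.86 = 61.2612 kJ
n = 1.51 / 128.17 = 0.01178 mol
q_rxn = −q_cal = -61.2612 kJ
ΔH = -61.2612 / 0.01178 = -5200 kJ/mol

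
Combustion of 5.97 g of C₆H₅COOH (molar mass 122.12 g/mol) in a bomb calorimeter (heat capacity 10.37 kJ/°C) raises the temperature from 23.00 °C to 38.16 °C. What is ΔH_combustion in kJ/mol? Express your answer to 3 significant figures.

ΔT = 38.16 − 23.00 = 15.16 °C
q_cal = C_cal × ΔT = 10.37 × 15.16 = 157.2092 kJ
n = 5.97 / 122.12 = 0.04889 mol
q_rxn = −q_cal = -157.2092 kJ
ΔH = -157.2092 / 0.04889 = -3216 kJ/mol

ΔH = -3220 kJ/mol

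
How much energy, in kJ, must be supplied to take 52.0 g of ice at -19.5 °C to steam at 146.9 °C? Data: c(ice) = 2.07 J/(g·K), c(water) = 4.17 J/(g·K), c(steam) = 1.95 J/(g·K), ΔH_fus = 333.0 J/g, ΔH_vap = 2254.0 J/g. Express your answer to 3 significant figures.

q1 (heat ice -19.5→0.0 °C): 52.0 × 2.07 × 19.5 = 2099 J
q2 (melt at 0 °C): 52.0 × 333.0 = 17316 J
q3 (heat water 0.0→100.0 °C): 52.0 × 4.17 × 100.0 = 21684 J
q4 (vaporize at 100 °C): 52.0 × 2254.0 = 117208 J
q5 (heat steam 100.0→146.9 °C): 52.0 × 1.95 × 46.9 = 4756 J
Total: 2099 + 17316 + 21684 + 117208 + 4756 = 163063 J = 163 kJ

q = 163 kJ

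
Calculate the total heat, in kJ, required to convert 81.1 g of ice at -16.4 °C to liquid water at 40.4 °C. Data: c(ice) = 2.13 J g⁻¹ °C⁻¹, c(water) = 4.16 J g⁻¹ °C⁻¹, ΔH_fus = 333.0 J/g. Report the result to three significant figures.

q1 (heat ice -16.4→0.0 °C): 81.1 × 2.13 × 16.4 = 2833 J
q2 (melt at 0 °C): 81.1 × 333.0 = 27006 J
q3 (heat water 0.0→40.4 °C): 81.1 × 4.16 × 40.4 = 13630 J
Total: 2833 + 27006 + 13630 = 43469 J = 43.5 kJ

q = 43.5 kJ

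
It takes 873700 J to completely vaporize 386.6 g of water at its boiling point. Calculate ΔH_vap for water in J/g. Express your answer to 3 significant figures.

ΔH_vap = q / m = 873700 / 386.6 = 2260 J/g

ΔH_vap = 2260 J/g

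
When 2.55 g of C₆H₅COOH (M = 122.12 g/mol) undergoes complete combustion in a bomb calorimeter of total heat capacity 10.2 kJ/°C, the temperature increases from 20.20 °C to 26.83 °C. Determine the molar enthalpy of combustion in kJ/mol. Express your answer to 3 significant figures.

ΔH = -3240 kJ/mol

ΔT = 26.83 − 20.20 = 6.63 °C
q_cal = C_cal × ΔT = 10.2 × 6.63 = 67.626 kJ
n = 2.55 / 122.12 = 0.02088 mol
q_rxn = −q_cal = -67.626 kJ
ΔH = -67.626 / 0.02088 = -3239 kJ/mol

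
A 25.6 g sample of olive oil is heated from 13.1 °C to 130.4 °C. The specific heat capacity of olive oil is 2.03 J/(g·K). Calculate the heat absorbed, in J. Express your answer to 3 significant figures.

q = m c ΔT = 25.6 × 2.03 × (130.4 − 13.1)
q = 25.6 × 2.03 × 117.3 = 6096 J

q = 6100 J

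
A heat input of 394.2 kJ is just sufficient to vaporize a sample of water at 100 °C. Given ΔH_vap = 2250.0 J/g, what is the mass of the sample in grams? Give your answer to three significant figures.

m = q / ΔH_vap = 394200 J / 2250.0 J/g = 175 g

m = 175 g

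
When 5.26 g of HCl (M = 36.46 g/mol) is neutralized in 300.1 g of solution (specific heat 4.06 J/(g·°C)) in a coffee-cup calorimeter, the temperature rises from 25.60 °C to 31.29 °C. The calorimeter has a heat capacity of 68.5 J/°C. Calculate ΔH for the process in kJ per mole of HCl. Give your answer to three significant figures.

ΔH = -50.8 kJ/mol

|ΔT| = |31.29 − 25.60| = 5.69 °C
|q_surr| = (300.1 × 4.06 + 68.5) × 5.69 = 1286.906 × 5.69 = 7322.5 J
n(HCl) = 5.26 / 36.46 = 0.14427 mol
Temperature rose, so q_rxn = −|q_surr| = -7.3225 kJ
ΔH = q_rxn / n = -50.76 kJ/mol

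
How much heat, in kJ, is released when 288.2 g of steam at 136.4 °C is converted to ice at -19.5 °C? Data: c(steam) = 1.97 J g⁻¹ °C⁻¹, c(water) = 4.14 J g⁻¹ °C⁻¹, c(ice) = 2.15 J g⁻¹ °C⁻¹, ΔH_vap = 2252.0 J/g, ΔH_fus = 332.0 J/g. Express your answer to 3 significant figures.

q1 (cool steam 136.4→100 °C): 288.2 × 1.97 × 36.4 = 20666 J
q2 (condense at 100 °C): 288.2 × 2252.0 = 649026 J
q3 (cool water 100→0 °C): 288.2 × 4.14 × 100.0 = 119315 J
q4 (freeze at 0 °C): 288.2 × 332.0 = 95682 J
q5 (cool ice 0→-19.5 °C): 288.2 × 2.15 × 19.5 = 12083 J
Total: 20666 + 649026 + 119315 + 95682 + 12083 = 896772 J = 897 kJ

q = 897 kJ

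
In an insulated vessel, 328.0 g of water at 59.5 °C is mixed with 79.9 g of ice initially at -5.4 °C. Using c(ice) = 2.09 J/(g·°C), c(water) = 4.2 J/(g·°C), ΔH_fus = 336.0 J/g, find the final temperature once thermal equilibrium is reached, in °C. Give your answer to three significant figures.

T_f = 31.6 °C

Heat to bring ice to 0 °C and melt it: q₁ = 79.9×2.09×5.4 + 79.9×336.0 = 27748 J
Heat the water can supply cooling to 0 °C: 328.0×4.2×59.5 = 81967.2 J > q₁, so all ice melts.
Energy balance: 328.0×4.2×(59.5 − T) = 27748 + 79.9×4.2×(T − 0)
1377.6(59.5 − T) = 27748 + 335.58 T
81967.2 − 27748 = 1713.18 T
T = 54219.2 / 1713.18 = 31.648 °C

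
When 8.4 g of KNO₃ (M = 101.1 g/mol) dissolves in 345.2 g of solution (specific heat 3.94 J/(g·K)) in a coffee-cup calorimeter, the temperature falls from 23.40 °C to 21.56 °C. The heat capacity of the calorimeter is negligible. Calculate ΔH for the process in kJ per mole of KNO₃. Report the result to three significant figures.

|ΔT| = |21.56 − 23.40| = 1.84 °C
|q_surr| = (345.2 × 3.94) × 1.84 = 1360.088 × 1.84 = 2503 J
n(KNO₃) = 8.4 / 101.1 = 0.08309 mol
Temperature fell, so q_rxn = +|q_surr| = 2.503 kJ
ΔH = q_rxn / n = 30.12 kJ/mol

ΔH = 30.1 kJ/mol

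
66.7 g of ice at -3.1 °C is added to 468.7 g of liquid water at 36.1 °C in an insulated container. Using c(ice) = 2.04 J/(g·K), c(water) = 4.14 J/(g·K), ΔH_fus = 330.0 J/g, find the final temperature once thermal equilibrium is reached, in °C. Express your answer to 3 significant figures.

Heat to bring ice to 0 °C and melt it: q₁ = 66.7×2.04×3.1 + 66.7×330.0 = 22433 J
Heat the water can supply cooling to 0 °C: 468.7×4.14×36.1 = 70049.1 J > q₁, so all ice melts.
Energy balance: 468.7×4.14×(36.1 − T) = 22433 + 66.7×4.14×(T − 0)
1940.418(36.1 − T) = 22433 + 276.138 T
70049.1 − 22433 = 2216.556 T
T = 47616.1 / 2216.556 = 21.48 °C

T_f = 21.5 °C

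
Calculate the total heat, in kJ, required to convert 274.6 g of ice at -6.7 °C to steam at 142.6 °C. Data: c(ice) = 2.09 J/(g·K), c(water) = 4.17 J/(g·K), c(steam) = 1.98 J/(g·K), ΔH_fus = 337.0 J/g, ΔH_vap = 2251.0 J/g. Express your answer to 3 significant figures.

q = 852 kJ

q1 (heat ice -6.7→0.0 °C): 274.6 × 2.09 × 6.7 = 3845 J
q2 (melt at 0 °C): 274.6 × 337.0 = 92540 J
q3 (heat water 0.0→100.0 °C): 274.6 × 4.17 × 100.0 = 114508 J
q4 (vaporize at 100 °C): 274.6 × 2251.0 = 618125 J
q5 (heat steam 100.0→142.6 °C): 274.6 × 1.98 × 42.6 = 23162 J
Total: 3845 + 92540 + 114508 + 618125 + 23162 = 852180 J = 852 kJ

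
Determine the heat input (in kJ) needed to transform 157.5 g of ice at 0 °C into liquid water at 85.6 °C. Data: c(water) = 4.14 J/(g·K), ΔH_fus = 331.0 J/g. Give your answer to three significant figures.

q1 (melt at 0 °C): 157.5 × 331.0 = 52133 J
q2 (heat water 0.0→85.6 °C): 157.5 × 4.14 × 85.6 = 55815 J
Total: 52133 + 55815 = 107948 J = 108 kJ

q = 108 kJ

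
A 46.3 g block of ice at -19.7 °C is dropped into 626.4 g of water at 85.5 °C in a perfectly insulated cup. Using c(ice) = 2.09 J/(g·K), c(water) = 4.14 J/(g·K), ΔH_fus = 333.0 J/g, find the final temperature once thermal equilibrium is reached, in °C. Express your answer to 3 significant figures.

T_f = 73.4 °C

Heat to bring ice to 0 °C and melt it: q₁ = 46.3×2.09×19.7 + 46.3×333.0 = 17324 J
Heat the water can supply cooling to 0 °C: 626.4×4.14×85.5 = 221727 J > q₁, so all ice melts.
Energy balance: 626.4×4.14×(85.5 − T) = 17324 + 46.3×4.14×(T − 0)
2593.296(85.5 − T) = 17324 + 191.682 T
221727 − 17324 = 2784.978 T
T = 204403 / 2784.978 = 73.39 °C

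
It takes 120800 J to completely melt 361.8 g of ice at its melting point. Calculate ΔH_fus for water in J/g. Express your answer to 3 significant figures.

ΔH_fus = q / m = 120800 / 361.8 = 334 J/g

ΔH_fus = 334 J/g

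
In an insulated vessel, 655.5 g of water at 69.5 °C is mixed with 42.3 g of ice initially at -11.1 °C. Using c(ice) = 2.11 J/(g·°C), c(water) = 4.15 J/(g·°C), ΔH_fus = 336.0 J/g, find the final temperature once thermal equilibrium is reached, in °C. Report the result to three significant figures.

Heat to bring ice to 0 °C and melt it: q₁ = 42.3×2.11×11.1 + 42.3×336.0 = 15204 J
Heat the water can supply cooling to 0 °C: 655.5×4.15×69.5 = 189063 J > q₁, so all ice melts.
Energy balance: 655.5×4.15×(69.5 − T) = 15204 + 42.3×4.15×(T − 0)
2720.325(69.5 − T) = 15204 + 175.545 T
189063 − 15204 = 2895.870 T
T = 173859 / 2895.870 = 60.04 °C

T_f = 60.0 °C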